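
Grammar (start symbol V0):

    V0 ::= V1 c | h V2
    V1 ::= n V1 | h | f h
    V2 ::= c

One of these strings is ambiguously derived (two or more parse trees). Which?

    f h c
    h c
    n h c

f h c: 1 tree
h c: 2 trees
n h c: 1 tree

h c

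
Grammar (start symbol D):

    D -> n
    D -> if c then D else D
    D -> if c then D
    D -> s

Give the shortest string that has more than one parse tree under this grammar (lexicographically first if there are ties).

if c then if c then n else n

length 1: no string has ≥2 trees
length 4: no string has ≥2 trees
length 6: no string has ≥2 trees
length 7: no string has ≥2 trees
length 9: if c then if c then n else n has 2 parse trees

Two derivations of if c then if c then n else n:
  D ⇒ if c then D else D ⇒ if c then if c then D else D ⇒ if c then if c then n else D ⇒ if c then if c then n else n
  D ⇒ if c then D ⇒ if c then if c then D else D ⇒ if c then if c then n else D ⇒ if c then if c then n else n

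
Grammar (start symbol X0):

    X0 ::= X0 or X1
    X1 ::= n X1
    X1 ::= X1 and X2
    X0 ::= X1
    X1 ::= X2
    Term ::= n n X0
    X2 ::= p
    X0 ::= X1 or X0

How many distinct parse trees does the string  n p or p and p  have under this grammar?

Parse trees for n p or p and p:
  [X0 [X0 [X1 n [X1 [X2 p]]]] or [X1 [X1 [X2 p]] and [X2 p]]]
  [X0 [X1 n [X1 [X2 p]]] or [X0 [X1 [X1 [X2 p]] and [X2 p]]]]

2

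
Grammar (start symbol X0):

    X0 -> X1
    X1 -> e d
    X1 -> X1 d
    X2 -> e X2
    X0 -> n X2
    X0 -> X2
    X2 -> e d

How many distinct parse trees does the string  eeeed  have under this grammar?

Parse trees for eeeed:
  [X0 [X2 e [X2 e [X2 e [X2 e d]]]]]

1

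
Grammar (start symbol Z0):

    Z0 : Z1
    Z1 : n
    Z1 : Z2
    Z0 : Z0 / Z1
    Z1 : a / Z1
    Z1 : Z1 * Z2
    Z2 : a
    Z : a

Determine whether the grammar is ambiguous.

Ambiguous

Witness: a / a

Derivation 1: Z0 ⇒ Z1 ⇒ a / Z1 ⇒ a / Z2 ⇒ a / a
Derivation 2: Z0 ⇒ Z0 / Z1 ⇒ Z1 / Z1 ⇒ Z2 / Z1 ⇒ a / Z1 ⇒ a / Z2 ⇒ a / a

Two distinct leftmost derivations for the same string.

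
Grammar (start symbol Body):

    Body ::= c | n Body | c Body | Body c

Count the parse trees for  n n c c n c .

1

Parse trees for n n c c n c:
  [Body n [Body n [Body c [Body c [Body n [Body c]]]]]]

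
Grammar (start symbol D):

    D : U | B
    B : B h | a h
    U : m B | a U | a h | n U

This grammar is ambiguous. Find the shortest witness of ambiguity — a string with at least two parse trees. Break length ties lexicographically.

a h

length 2: a h has 2 parse trees

Two derivations of a h:
  D ⇒ U ⇒ a h
  D ⇒ B ⇒ a h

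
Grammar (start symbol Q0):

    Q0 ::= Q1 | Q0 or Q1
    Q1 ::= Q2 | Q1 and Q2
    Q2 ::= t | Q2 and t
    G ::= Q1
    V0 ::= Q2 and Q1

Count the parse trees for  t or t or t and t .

2

Parse trees for t or t or t and t:
  [Q0 [Q0 [Q0 [Q1 [Q2 t]]] or [Q1 [Q2 t]]] or [Q1 [Q2 [Q2 t] and t]]]
  [Q0 [Q0 [Q0 [Q1 [Q2 t]]] or [Q1 [Q2 t]]] or [Q1 [Q1 [Q2 t]] and [Q2 t]]]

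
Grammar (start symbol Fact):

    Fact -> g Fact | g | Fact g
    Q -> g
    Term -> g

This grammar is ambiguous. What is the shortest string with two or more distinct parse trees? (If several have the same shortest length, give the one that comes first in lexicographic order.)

length 1: no string has ≥2 trees
length 2: g g has 2 parse trees

Two derivations of g g:
  Fact ⇒ g Fact ⇒ g g
  Fact ⇒ Fact g ⇒ g g

g g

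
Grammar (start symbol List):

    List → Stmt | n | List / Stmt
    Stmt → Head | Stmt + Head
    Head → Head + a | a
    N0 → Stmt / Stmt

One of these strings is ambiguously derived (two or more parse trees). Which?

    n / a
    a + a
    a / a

a + a

n / a: 1 tree
a + a: 2 trees
a / a: 1 tree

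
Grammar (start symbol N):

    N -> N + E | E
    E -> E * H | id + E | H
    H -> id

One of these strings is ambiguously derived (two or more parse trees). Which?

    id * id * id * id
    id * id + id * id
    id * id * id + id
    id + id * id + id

id * id * id * id: 1 tree
id * id + id * id: 1 tree
id * id * id + id: 1 tree
id + id * id + id: 3 trees

id + id * id + id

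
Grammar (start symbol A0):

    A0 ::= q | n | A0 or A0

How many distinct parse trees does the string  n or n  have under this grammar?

1

Parse trees for n or n:
  [A0 [A0 n] or [A0 n]]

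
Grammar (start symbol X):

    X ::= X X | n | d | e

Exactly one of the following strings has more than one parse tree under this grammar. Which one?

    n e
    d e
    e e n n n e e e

e e n n n e e e

n e: 1 tree
d e: 1 tree
e e n n n e e e: 429 trees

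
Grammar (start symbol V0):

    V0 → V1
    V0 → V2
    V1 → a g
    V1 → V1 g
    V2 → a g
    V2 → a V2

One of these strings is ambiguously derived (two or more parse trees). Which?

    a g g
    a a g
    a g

a g

a g g: 1 tree
a a g: 1 tree
a g: 2 trees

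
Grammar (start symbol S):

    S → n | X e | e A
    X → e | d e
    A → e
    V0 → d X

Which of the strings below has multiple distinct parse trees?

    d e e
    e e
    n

d e e: 1 tree
e e: 2 trees
n: 1 tree

e e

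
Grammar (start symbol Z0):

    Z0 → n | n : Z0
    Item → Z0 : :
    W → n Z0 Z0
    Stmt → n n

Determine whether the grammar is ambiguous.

Unambiguous

Only Z0 is reachable from Z0; ignoring the rest: Right-recursive list with a separator: after each atom, whether the separator follows determines the rule. One parse per string.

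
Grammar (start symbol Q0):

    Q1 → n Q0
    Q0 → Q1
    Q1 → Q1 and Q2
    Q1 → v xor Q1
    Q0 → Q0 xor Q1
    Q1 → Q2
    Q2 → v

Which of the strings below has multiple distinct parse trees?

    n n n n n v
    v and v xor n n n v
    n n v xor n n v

n n v xor n n v

n n n n n v: 1 tree
v and v xor n n n v: 1 tree
n n v xor n n v: 4 trees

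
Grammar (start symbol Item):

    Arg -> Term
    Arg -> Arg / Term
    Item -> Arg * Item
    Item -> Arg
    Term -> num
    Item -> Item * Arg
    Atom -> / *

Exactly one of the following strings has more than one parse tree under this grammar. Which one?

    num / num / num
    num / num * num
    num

num / num / num: 1 tree
num / num * num: 2 trees
num: 1 tree

num / num * num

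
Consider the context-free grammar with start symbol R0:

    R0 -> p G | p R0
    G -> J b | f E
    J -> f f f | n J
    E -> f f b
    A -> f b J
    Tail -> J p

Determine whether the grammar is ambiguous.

Ambiguous

Witness: p f f f b

Derivation 1: R0 ⇒ p G ⇒ p J b ⇒ p f f f b
Derivation 2: R0 ⇒ p G ⇒ p f E ⇒ p f f f b

Two distinct leftmost derivations for the same string.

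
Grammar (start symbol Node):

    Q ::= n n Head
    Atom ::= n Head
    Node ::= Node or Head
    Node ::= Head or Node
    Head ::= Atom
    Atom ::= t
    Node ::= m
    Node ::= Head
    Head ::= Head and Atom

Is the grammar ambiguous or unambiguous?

Witness: t or t

Derivation 1: Node ⇒ Node or Head ⇒ Head or Head ⇒ Atom or Head ⇒ t or Head ⇒ t or Atom ⇒ t or t
Derivation 2: Node ⇒ Head or Node ⇒ Atom or Node ⇒ t or Node ⇒ t or Head ⇒ t or Atom ⇒ t or t

Two distinct leftmost derivations for the same string.

Ambiguous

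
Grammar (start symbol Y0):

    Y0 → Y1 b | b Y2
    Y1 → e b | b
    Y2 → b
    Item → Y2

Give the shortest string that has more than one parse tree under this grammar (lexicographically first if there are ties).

b b

length 2: b b has 2 parse trees

Two derivations of b b:
  Y0 ⇒ Y1 b ⇒ b b
  Y0 ⇒ b Y2 ⇒ b b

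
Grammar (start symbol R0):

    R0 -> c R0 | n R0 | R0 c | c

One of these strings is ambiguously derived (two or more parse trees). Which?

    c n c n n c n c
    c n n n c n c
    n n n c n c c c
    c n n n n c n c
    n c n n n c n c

n n n c n c c c

c n c n n c n c: 1 tree
c n n n c n c: 1 tree
n n n c n c c c: 29 trees
c n n n n c n c: 1 tree
n c n n n c n c: 1 tree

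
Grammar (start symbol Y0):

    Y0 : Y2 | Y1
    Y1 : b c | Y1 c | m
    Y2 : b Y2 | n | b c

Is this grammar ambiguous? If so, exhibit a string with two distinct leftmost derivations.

Ambiguous

Witness: b c

Derivation 1: Y0 ⇒ Y2 ⇒ b c
Derivation 2: Y0 ⇒ Y1 ⇒ b c

Two distinct leftmost derivations for the same string.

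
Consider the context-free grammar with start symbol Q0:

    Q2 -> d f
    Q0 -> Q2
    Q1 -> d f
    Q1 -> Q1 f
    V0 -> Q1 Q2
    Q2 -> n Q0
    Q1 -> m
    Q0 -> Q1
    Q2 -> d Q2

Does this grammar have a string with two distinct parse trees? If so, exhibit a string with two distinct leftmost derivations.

Witness: d f

Derivation 1: Q0 ⇒ Q2 ⇒ d f
Derivation 2: Q0 ⇒ Q1 ⇒ d f

Two distinct leftmost derivations for the same string.

Ambiguous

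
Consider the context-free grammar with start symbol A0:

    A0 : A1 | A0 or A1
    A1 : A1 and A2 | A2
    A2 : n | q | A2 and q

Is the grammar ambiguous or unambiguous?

Witness: n and q

Derivation 1: A0 ⇒ A1 ⇒ A1 and A2 ⇒ A2 and A2 ⇒ n and A2 ⇒ n and q
Derivation 2: A0 ⇒ A1 ⇒ A2 ⇒ A2 and q ⇒ n and q

Two distinct leftmost derivations for the same string.

Ambiguous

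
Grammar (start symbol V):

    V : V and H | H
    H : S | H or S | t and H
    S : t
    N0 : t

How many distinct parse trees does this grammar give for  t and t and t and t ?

8

Parse trees for t and t and t and t:
  [V [V [H [S t]]] and [H t and [H t and [H [S t]]]]]
  [V [V [V [H [S t]]] and [H [S t]]] and [H t and [H [S t]]]]
  [V [V [H t and [H [S t]]]] and [H t and [H [S t]]]]
  [V [V [V [H [S t]]] and [H t and [H [S t]]]] and [H [S t]]]
  [V [V [V [V [H [S t]]] and [H [S t]]] and [H [S t]]] and [H [S t]]]
  [V [V [V [H t and [H [S t]]]] and [H [S t]]] and [H [S t]]]
  [V [V [H t and [H t and [H [S t]]]]] and [H [S t]]]
  [V [H t and [H t and [H t and [H [S t]]]]]]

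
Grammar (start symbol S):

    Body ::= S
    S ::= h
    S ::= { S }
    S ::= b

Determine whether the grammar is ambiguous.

Unambiguous

(Body is unreachable from S, so its rules don't affect L(S).) Each string is a nest of matched brackets around a single atom. An opening bracket forces the recursive rule; an atom forces the base rule.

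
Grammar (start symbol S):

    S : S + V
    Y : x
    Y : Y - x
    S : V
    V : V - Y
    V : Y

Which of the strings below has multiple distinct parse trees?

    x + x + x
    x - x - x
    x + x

x + x + x: 1 tree
x - x - x: 4 trees
x + x: 1 tree

x - x - x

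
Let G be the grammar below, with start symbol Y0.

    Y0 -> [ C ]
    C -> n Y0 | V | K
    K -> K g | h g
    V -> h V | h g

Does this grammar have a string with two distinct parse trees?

Witness: [ h g ]

Derivation 1: Y0 ⇒ [ C ] ⇒ [ V ] ⇒ [ h g ]
Derivation 2: Y0 ⇒ [ C ] ⇒ [ K ] ⇒ [ h g ]

Two distinct leftmost derivations for the same string.

Ambiguous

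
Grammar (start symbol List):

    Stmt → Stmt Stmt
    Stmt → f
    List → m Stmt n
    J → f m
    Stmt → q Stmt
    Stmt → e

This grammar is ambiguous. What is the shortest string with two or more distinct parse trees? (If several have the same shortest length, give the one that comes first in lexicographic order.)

m e e e n

length 3: no string has ≥2 trees
length 4: no string has ≥2 trees
length 5: m e e e n has 2 parse trees

Two derivations of m e e e n:
  List ⇒ m Stmt n ⇒ m Stmt Stmt n ⇒ m Stmt Stmt Stmt n ⇒ m e Stmt Stmt n ⇒ m e e Stmt n ⇒ m e e e n
  List ⇒ m Stmt n ⇒ m Stmt Stmt n ⇒ m e Stmt n ⇒ m e Stmt Stmt n ⇒ m e e Stmt n ⇒ m e e e n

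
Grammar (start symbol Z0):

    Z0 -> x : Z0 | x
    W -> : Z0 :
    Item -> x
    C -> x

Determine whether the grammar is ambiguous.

Only Z0 is reachable from Z0; ignoring the rest: The reachable grammar is A → atom sep A | atom. Each atom is followed by either the separator (recurse) or end-of-string (stop) — no choice point.

Unambiguous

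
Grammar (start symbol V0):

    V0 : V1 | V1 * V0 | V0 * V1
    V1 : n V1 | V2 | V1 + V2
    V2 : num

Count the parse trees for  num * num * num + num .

Parse trees for num * num * num + num:
  [V0 [V1 [V2 num]] * [V0 [V1 [V2 num]] * [V0 [V1 [V1 [V2 num]] + [V2 num]]]]]
  [V0 [V1 [V2 num]] * [V0 [V0 [V1 [V2 num]]] * [V1 [V1 [V2 num]] + [V2 num]]]]
  [V0 [V0 [V1 [V2 num]] * [V0 [V1 [V2 num]]]] * [V1 [V1 [V2 num]] + [V2 num]]]
  [V0 [V0 [V0 [V1 [V2 num]]] * [V1 [V2 num]]] * [V1 [V1 [V2 num]] + [V2 num]]]

4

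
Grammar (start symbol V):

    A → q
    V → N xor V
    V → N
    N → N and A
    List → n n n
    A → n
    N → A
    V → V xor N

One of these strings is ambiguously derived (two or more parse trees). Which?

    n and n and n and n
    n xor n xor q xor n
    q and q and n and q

n and n and n and n: 1 tree
n xor n xor q xor n: 8 trees
q and q and n and q: 1 tree

n xor n xor q xor n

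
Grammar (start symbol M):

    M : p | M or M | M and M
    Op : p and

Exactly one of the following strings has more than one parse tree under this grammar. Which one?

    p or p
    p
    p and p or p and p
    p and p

p and p or p and p

p or p: 1 tree
p: 1 tree
p and p or p and p: 5 trees
p and p: 1 tree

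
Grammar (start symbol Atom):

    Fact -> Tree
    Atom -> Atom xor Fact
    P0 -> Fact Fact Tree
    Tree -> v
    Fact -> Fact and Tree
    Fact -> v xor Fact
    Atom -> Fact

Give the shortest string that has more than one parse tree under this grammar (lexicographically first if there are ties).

v xor v

length 1: no string has ≥2 trees
length 3: v xor v has 2 parse trees

Two derivations of v xor v:
  Atom ⇒ Atom xor Fact ⇒ Fact xor Fact ⇒ Tree xor Fact ⇒ v xor Fact ⇒ v xor Tree ⇒ v xor v
  Atom ⇒ Fact ⇒ v xor Fact ⇒ v xor Tree ⇒ v xor v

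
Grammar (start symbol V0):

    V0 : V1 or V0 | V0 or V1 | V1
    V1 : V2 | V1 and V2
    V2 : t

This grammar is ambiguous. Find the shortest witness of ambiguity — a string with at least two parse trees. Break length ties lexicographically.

t or t

length 1: no string has ≥2 trees
length 3: t or t has 2 parse trees

Two derivations of t or t:
  V0 ⇒ V1 or V0 ⇒ V2 or V0 ⇒ t or V0 ⇒ t or V1 ⇒ t or V2 ⇒ t or t
  V0 ⇒ V0 or V1 ⇒ V1 or V1 ⇒ V2 or V1 ⇒ t or V1 ⇒ t or V2 ⇒ t or t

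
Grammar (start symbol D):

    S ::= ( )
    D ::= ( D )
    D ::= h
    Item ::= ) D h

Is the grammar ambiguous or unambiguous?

Unambiguous

(S, Item are unreachable from D, so their rules don't affect L(D).) Each string is a nest of matched brackets around a single atom. An opening bracket forces the recursive rule; an atom forces the base rule.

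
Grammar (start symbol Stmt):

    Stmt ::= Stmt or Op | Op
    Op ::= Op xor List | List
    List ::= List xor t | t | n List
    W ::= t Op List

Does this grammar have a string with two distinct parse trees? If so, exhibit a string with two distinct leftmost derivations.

Witness: t xor t

Derivation 1: Stmt ⇒ Op ⇒ Op xor List ⇒ List xor List ⇒ t xor List ⇒ t xor t
Derivation 2: Stmt ⇒ Op ⇒ List ⇒ List xor t ⇒ t xor t

Two distinct leftmost derivations for the same string.

Ambiguous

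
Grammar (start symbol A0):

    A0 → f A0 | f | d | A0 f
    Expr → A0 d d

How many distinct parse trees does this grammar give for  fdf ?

Parse trees for fdf:
  [A0 f [A0 [A0 d] f]]
  [A0 [A0 f [A0 d]] f]

2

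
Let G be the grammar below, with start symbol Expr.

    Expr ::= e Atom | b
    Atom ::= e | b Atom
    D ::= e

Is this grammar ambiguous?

Unambiguous

(D is unreachable from Expr, so its rules don't affect L(Expr).) Restricted to the reachable nonterminals, every rule has the form A → t or A → t B, and no two rules for the same A share a first terminal. The grammar encodes a DFA — one run per string.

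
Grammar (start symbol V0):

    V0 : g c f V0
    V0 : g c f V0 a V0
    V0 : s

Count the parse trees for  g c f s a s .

1

Parse trees for g c f s a s:
  [V0 g c f [V0 s] a [V0 s]]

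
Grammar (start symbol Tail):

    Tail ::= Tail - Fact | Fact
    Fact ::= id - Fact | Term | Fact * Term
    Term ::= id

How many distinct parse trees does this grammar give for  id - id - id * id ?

7

Parse trees for id - id - id * id:
  [Tail [Tail [Fact [Term id]]] - [Fact id - [Fact [Fact [Term id]] * [Term id]]]]
  [Tail [Tail [Fact [Term id]]] - [Fact [Fact id - [Fact [Term id]]] * [Term id]]]
  [Tail [Tail [Tail [Fact [Term id]]] - [Fact [Term id]]] - [Fact [Fact [Term id]] * [Term id]]]
  [Tail [Tail [Fact id - [Fact [Term id]]]] - [Fact [Fact [Term id]] * [Term id]]]
  [Tail [Fact id - [Fact id - [Fact [Fact [Term id]] * [Term id]]]]]
  [Tail [Fact id - [Fact [Fact id - [Fact [Term id]]] * [Term id]]]]
  [Tail [Fact [Fact id - [Fact id - [Fact [Term id]]]] * [Term id]]]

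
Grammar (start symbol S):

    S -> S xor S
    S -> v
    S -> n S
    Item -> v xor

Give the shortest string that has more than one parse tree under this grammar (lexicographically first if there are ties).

n v xor v

length 1: no string has ≥2 trees
length 2: no string has ≥2 trees
length 3: no string has ≥2 trees
length 4: n v xor v has 2 parse trees

Two derivations of n v xor v:
  S ⇒ S xor S ⇒ n S xor S ⇒ n v xor S ⇒ n v xor v
  S ⇒ n S ⇒ n S xor S ⇒ n v xor S ⇒ n v xor v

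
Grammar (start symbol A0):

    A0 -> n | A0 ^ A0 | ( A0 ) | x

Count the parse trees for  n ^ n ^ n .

Parse trees for n ^ n ^ n:
  [A0 [A0 n] ^ [A0 [A0 n] ^ [A0 n]]]
  [A0 [A0 [A0 n] ^ [A0 n]] ^ [A0 n]]

2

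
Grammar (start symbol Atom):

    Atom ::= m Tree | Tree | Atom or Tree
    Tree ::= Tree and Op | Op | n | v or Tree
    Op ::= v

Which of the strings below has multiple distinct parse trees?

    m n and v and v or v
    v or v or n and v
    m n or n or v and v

v or v or n and v

m n and v and v or v: 1 tree
v or v or n and v: 7 trees
m n or n or v and v: 1 tree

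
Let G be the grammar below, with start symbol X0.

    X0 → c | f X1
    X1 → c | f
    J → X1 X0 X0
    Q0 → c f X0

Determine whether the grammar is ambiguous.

Only X0, X1 are reachable from X0; ignoring the rest: Restricted to the reachable nonterminals, every rule has the form A → t or A → t B, and no two rules for the same A share a first terminal. The grammar encodes a DFA — one run per string.

Unambiguous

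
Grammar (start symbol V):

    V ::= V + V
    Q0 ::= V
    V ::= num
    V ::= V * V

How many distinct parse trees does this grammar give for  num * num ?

1

Parse trees for num * num:
  [V [V num] * [V num]]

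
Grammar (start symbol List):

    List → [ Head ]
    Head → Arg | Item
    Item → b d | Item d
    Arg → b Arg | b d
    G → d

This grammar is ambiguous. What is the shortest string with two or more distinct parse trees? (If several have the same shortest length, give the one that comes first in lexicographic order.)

[ b d ]

length 4: [ b d ] has 2 parse trees

Two derivations of [ b d ]:
  List ⇒ [ Head ] ⇒ [ Arg ] ⇒ [ b d ]
  List ⇒ [ Head ] ⇒ [ Item ] ⇒ [ b d ]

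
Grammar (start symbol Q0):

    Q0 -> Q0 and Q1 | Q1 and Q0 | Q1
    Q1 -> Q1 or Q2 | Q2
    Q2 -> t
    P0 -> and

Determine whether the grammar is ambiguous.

Witness: t and t

Derivation 1: Q0 ⇒ Q0 and Q1 ⇒ Q1 and Q1 ⇒ Q2 and Q1 ⇒ t and Q1 ⇒ t and Q2 ⇒ t and t
Derivation 2: Q0 ⇒ Q1 and Q0 ⇒ Q2 and Q0 ⇒ t and Q0 ⇒ t and Q1 ⇒ t and Q2 ⇒ t and t

Two distinct leftmost derivations for the same string.

Ambiguous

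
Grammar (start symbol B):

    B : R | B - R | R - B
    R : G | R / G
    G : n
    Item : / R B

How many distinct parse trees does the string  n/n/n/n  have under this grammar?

1

Parse trees for n/n/n/n:
  [B [R [R [R [R [G n]] / [G n]] / [G n]] / [G n]]]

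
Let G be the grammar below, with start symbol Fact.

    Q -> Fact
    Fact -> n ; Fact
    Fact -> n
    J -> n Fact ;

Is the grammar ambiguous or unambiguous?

Only Fact is reachable from Fact; ignoring the rest: Right-recursive list with a separator: after each atom, whether the separator follows determines the rule. One parse per string.

Unambiguous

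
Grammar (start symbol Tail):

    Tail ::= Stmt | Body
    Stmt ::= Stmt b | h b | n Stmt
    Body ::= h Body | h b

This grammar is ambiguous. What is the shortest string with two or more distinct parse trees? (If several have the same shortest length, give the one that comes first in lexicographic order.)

length 2: h b has 2 parse trees

Two derivations of h b:
  Tail ⇒ Stmt ⇒ h b
  Tail ⇒ Body ⇒ h b

h b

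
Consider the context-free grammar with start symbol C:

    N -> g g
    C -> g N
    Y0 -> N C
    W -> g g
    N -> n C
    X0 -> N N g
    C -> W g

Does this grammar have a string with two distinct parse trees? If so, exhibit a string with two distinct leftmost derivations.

Witness: g g g

Derivation 1: C ⇒ g N ⇒ g g g
Derivation 2: C ⇒ W g ⇒ g g g

Two distinct leftmost derivations for the same string.

Ambiguous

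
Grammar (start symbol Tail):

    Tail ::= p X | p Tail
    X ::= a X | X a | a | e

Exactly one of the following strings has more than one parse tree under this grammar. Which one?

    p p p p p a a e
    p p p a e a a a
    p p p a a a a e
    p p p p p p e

p p p a e a a a

p p p p p a a e: 1 tree
p p p a e a a a: 4 trees
p p p a a a a e: 1 tree
p p p p p p e: 1 tree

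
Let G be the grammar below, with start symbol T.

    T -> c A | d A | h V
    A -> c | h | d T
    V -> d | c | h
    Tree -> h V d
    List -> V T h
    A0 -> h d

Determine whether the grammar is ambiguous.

Only T, A, V are reachable from T; ignoring the rest: Restricted to the reachable nonterminals, every rule has the form A → t or A → t B, and no two rules for the same A share a first terminal. The grammar encodes a DFA — one run per string.

Unambiguous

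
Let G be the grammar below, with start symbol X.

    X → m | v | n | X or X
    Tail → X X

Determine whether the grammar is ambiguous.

Ambiguous

Witness: m or m or m

Derivation 1: X ⇒ X or X ⇒ m or X ⇒ m or X or X ⇒ m or m or X ⇒ m or m or m
Derivation 2: X ⇒ X or X ⇒ X or X or X ⇒ m or X or X ⇒ m or m or X ⇒ m or m or m

Two distinct leftmost derivations for the same string.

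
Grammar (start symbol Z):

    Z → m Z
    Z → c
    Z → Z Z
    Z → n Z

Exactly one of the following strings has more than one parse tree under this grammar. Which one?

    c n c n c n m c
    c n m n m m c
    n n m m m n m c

c n c n c n m c

c n c n c n m c: 12 trees
c n m n m m c: 1 tree
n n m m m n m c: 1 tree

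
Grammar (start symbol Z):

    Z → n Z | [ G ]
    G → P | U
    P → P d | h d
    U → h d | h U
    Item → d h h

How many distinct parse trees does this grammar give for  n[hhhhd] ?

1

Parse trees for n[hhhhd]:
  [Z n [Z [ [G [U h [U h [U h [U h d]]]]] ]]]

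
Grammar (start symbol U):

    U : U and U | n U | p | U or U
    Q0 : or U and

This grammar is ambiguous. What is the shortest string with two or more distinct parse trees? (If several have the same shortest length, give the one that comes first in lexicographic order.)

n p and p

length 1: no string has ≥2 trees
length 2: no string has ≥2 trees
length 3: no string has ≥2 trees
length 4: n p and p has 2 parse trees

Two derivations of n p and p:
  U ⇒ U and U ⇒ n U and U ⇒ n p and U ⇒ n p and p
  U ⇒ n U ⇒ n U and U ⇒ n p and U ⇒ n p and p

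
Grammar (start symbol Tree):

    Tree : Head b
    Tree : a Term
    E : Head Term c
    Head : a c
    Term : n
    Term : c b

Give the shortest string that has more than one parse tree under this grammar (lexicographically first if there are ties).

length 2: no string has ≥2 trees
length 3: a c b has 2 parse trees

Two derivations of a c b:
  Tree ⇒ Head b ⇒ a c b
  Tree ⇒ a Term ⇒ a c b

a c b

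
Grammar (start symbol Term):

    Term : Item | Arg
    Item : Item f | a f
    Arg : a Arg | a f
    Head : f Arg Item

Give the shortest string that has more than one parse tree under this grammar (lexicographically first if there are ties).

length 2: a f has 2 parse trees

Two derivations of a f:
  Term ⇒ Item ⇒ a f
  Term ⇒ Arg ⇒ a f

a f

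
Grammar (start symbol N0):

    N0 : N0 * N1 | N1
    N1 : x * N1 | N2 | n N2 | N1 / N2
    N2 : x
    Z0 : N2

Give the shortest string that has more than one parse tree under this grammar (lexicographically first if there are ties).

length 1: no string has ≥2 trees
length 2: no string has ≥2 trees
length 3: x * x has 2 parse trees

Two derivations of x * x:
  N0 ⇒ N0 * N1 ⇒ N1 * N1 ⇒ N2 * N1 ⇒ x * N1 ⇒ x * N2 ⇒ x * x
  N0 ⇒ N1 ⇒ x * N1 ⇒ x * N2 ⇒ x * x

x * x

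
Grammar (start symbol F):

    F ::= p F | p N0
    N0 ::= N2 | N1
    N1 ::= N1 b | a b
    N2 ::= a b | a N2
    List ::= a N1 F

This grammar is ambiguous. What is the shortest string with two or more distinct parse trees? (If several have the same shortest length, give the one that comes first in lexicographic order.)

length 3: p a b has 2 parse trees

Two derivations of p a b:
  F ⇒ p N0 ⇒ p N2 ⇒ p a b
  F ⇒ p N0 ⇒ p N1 ⇒ p a b

p a b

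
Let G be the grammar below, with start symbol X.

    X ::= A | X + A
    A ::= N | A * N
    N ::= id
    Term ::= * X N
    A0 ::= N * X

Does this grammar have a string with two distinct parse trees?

(Term, A0 are unreachable from X, so their rules don't affect L(X).) The grammar is stratified — X handles '+' (left-recursive), A handles '*', N atoms. Each operator has a fixed associativity and precedence level, so every string has one parse.

Unambiguous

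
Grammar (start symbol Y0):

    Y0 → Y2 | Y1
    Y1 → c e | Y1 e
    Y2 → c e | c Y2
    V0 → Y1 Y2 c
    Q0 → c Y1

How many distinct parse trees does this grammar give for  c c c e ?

1

Parse trees for c c c e:
  [Y0 [Y2 c [Y2 c [Y2 c e]]]]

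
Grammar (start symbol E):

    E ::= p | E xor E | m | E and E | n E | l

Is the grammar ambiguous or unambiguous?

Ambiguous

Witness: n l and l

Derivation 1: E ⇒ E and E ⇒ n E and E ⇒ n l and E ⇒ n l and l
Derivation 2: E ⇒ n E ⇒ n E and E ⇒ n l and E ⇒ n l and l

Two distinct leftmost derivations for the same string.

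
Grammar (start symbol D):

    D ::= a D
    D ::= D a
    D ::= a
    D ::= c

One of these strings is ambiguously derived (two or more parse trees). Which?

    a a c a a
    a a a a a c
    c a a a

a a c a a

a a c a a: 6 trees
a a a a a c: 1 tree
c a a a: 1 tree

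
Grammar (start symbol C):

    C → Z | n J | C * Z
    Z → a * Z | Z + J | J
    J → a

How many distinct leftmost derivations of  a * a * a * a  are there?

Parse trees for a * a * a * a:
  [C [Z a * [Z a * [Z a * [Z [J a]]]]]]
  [C [C [Z [J a]]] * [Z a * [Z a * [Z [J a]]]]]
  [C [C [Z a * [Z [J a]]]] * [Z a * [Z [J a]]]]
  [C [C [C [Z [J a]]] * [Z [J a]]] * [Z a * [Z [J a]]]]
  [C [C [Z a * [Z a * [Z [J a]]]]] * [Z [J a]]]
  [C [C [C [Z [J a]]] * [Z a * [Z [J a]]]] * [Z [J a]]]
  [C [C [C [Z a * [Z [J a]]]] * [Z [J a]]] * [Z [J a]]]
  [C [C [C [C [Z [J a]]] * [Z [J a]]] * [Z [J a]]] * [Z [J a]]]

8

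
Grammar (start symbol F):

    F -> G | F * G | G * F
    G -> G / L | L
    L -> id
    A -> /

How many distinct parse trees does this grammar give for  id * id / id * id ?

4

Parse trees for id * id / id * id:
  [F [F [F [G [L id]]] * [G [G [L id]] / [L id]]] * [G [L id]]]
  [F [F [G [L id]] * [F [G [G [L id]] / [L id]]]] * [G [L id]]]
  [F [G [L id]] * [F [F [G [G [L id]] / [L id]]] * [G [L id]]]]
  [F [G [L id]] * [F [G [G [L id]] / [L id]] * [F [G [L id]]]]]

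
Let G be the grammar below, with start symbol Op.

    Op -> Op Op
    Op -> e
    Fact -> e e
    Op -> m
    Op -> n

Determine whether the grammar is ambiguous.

Ambiguous

Witness: e e e

Derivation 1: Op ⇒ Op Op ⇒ Op Op Op ⇒ e Op Op ⇒ e e Op ⇒ e e e
Derivation 2: Op ⇒ Op Op ⇒ e Op ⇒ e Op Op ⇒ e e Op ⇒ e e e

Two distinct leftmost derivations for the same string.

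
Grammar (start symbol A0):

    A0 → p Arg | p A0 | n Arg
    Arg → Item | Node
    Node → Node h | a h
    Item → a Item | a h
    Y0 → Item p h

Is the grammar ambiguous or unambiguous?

Ambiguous

Witness: n a h

Derivation 1: A0 ⇒ n Arg ⇒ n Item ⇒ n a h
Derivation 2: A0 ⇒ n Arg ⇒ n Node ⇒ n a h

Two distinct leftmost derivations for the same string.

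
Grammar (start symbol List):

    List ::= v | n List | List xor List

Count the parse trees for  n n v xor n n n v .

Parse trees for n n v xor n n n v:
  [List n [List n [List [List v] xor [List n [List n [List n [List v]]]]]]]
  [List n [List [List n [List v]] xor [List n [List n [List n [List v]]]]]]
  [List [List n [List n [List v]]] xor [List n [List n [List n [List v]]]]]

3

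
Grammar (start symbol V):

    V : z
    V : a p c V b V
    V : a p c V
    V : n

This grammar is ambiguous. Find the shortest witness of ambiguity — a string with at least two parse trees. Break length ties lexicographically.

a p c a p c n b n

length 1: no string has ≥2 trees
length 4: no string has ≥2 trees
length 6: no string has ≥2 trees
length 7: no string has ≥2 trees
length 9: a p c a p c n b n has 2 parse trees

Two derivations of a p c a p c n b n:
  V ⇒ a p c V b V ⇒ a p c a p c V b V ⇒ a p c a p c n b V ⇒ a p c a p c n b n
  V ⇒ a p c V ⇒ a p c a p c V b V ⇒ a p c a p c n b V ⇒ a p c a p c n b n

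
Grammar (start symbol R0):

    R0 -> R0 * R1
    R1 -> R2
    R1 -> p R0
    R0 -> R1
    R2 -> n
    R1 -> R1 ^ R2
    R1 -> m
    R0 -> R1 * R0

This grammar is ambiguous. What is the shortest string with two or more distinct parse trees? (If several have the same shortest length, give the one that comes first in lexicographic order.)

m * m

length 1: no string has ≥2 trees
length 2: no string has ≥2 trees
length 3: m * m has 2 parse trees

Two derivations of m * m:
  R0 ⇒ R0 * R1 ⇒ R1 * R1 ⇒ m * R1 ⇒ m * m
  R0 ⇒ R1 * R0 ⇒ m * R0 ⇒ m * R1 ⇒ m * m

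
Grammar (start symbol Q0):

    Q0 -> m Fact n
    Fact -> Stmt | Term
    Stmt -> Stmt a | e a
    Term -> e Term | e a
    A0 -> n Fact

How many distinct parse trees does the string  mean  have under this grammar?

2

Parse trees for mean:
  [Q0 m [Fact [Stmt e a]] n]
  [Q0 m [Fact [Term e a]] n]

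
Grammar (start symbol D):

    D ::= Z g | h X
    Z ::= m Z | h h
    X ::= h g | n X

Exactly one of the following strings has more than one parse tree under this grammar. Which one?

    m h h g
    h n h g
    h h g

m h h g: 1 tree
h n h g: 1 tree
h h g: 2 trees

h h g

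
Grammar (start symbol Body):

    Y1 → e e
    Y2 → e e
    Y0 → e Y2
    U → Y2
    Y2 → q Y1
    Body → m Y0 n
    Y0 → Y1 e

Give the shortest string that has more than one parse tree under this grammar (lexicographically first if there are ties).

m e e e n

length 5: m e e e n has 2 parse trees

Two derivations of m e e e n:
  Body ⇒ m Y0 n ⇒ m e Y2 n ⇒ m e e e n
  Body ⇒ m Y0 n ⇒ m Y1 e n ⇒ m e e e n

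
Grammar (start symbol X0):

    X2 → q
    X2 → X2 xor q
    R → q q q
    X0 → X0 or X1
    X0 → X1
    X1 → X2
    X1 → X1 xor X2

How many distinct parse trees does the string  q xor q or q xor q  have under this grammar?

Parse trees for q xor q or q xor q:
  [X0 [X0 [X1 [X2 [X2 q] xor q]]] or [X1 [X2 [X2 q] xor q]]]
  [X0 [X0 [X1 [X2 [X2 q] xor q]]] or [X1 [X1 [X2 q]] xor [X2 q]]]
  [X0 [X0 [X1 [X1 [X2 q]] xor [X2 q]]] or [X1 [X2 [X2 q] xor q]]]
  [X0 [X0 [X1 [X1 [X2 q]] xor [X2 q]]] or [X1 [X1 [X2 q]] xor [X2 q]]]

4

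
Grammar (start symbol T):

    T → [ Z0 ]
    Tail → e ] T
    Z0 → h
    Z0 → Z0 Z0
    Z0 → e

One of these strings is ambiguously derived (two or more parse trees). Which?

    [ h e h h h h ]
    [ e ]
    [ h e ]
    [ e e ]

[ h e h h h h ]: 42 trees
[ e ]: 1 tree
[ h e ]: 1 tree
[ e e ]: 1 tree

[ h e h h h h ]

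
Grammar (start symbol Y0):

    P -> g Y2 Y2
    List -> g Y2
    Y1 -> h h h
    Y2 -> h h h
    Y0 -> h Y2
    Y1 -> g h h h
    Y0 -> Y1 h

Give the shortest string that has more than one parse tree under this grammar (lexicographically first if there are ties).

length 4: h h h h has 2 parse trees

Two derivations of h h h h:
  Y0 ⇒ h Y2 ⇒ h h h h
  Y0 ⇒ Y1 h ⇒ h h h h

h h h h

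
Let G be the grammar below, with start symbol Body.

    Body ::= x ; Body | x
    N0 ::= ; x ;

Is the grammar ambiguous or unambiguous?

Only Body is reachable from Body; ignoring the rest: Right-recursive list with a separator: after each atom, whether the separator follows determines the rule. One parse per string.

Unambiguous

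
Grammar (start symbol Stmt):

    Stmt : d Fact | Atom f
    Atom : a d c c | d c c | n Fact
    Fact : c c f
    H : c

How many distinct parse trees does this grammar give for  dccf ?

2

Parse trees for dccf:
  [Stmt d [Fact c c f]]
  [Stmt [Atom d c c] f]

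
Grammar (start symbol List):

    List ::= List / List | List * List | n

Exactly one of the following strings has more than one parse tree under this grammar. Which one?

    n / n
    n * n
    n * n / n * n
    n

n * n / n * n

n / n: 1 tree
n * n: 1 tree
n * n / n * n: 5 trees
n: 1 tree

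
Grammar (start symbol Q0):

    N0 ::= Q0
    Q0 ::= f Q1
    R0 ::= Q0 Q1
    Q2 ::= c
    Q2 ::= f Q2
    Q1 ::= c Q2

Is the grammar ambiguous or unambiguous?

Only Q0, Q1, Q2 are reachable from Q0; ignoring the rest: Restricted to the reachable nonterminals, every rule has the form A → t or A → t B, and no two rules for the same A share a first terminal. The grammar encodes a DFA — one run per string.

Unambiguous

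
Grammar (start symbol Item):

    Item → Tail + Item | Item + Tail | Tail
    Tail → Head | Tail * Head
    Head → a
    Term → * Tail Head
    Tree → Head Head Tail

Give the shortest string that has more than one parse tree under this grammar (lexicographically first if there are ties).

length 1: no string has ≥2 trees
length 3: a + a has 2 parse trees

Two derivations of a + a:
  Item ⇒ Tail + Item ⇒ Head + Item ⇒ a + Item ⇒ a + Tail ⇒ a + Head ⇒ a + a
  Item ⇒ Item + Tail ⇒ Tail + Tail ⇒ Head + Tail ⇒ a + Tail ⇒ a + Head ⇒ a + a

a + a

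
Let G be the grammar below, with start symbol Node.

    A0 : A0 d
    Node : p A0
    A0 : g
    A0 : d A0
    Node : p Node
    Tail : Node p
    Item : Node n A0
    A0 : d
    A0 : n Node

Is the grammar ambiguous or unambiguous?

Witness: p d d

Derivation 1: Node ⇒ p A0 ⇒ p A0 d ⇒ p d d
Derivation 2: Node ⇒ p A0 ⇒ p d A0 ⇒ p d d

Two distinct leftmost derivations for the same string.

Ambiguous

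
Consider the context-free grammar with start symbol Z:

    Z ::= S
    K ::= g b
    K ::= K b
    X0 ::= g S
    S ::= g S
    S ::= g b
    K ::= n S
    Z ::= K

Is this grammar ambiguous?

Ambiguous

Witness: g b

Derivation 1: Z ⇒ S ⇒ g b
Derivation 2: Z ⇒ K ⇒ g b

Two distinct leftmost derivations for the same string.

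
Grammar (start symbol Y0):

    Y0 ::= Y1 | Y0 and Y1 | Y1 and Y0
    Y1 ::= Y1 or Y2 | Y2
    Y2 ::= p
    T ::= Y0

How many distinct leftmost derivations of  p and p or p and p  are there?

Parse trees for p and p or p and p:
  [Y0 [Y0 [Y0 [Y1 [Y2 p]]] and [Y1 [Y1 [Y2 p]] or [Y2 p]]] and [Y1 [Y2 p]]]
  [Y0 [Y0 [Y1 [Y2 p]] and [Y0 [Y1 [Y1 [Y2 p]] or [Y2 p]]]] and [Y1 [Y2 p]]]
  [Y0 [Y1 [Y2 p]] and [Y0 [Y0 [Y1 [Y1 [Y2 p]] or [Y2 p]]] and [Y1 [Y2 p]]]]
  [Y0 [Y1 [Y2 p]] and [Y0 [Y1 [Y1 [Y2 p]] or [Y2 p]] and [Y0 [Y1 [Y2 p]]]]]

4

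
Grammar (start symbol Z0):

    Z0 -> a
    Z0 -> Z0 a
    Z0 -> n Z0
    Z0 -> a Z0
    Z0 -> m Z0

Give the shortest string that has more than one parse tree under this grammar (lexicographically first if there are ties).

a a

length 1: no string has ≥2 trees
length 2: a a has 2 parse trees

Two derivations of a a:
  Z0 ⇒ Z0 a ⇒ a a
  Z0 ⇒ a Z0 ⇒ a a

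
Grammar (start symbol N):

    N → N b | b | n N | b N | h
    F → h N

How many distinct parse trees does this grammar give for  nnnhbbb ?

Parse trees for nnnhbbb (showing first 6 of 20):
  [N [N [N [N n [N n [N n [N h]]]] b] b] b]
  [N [N [N n [N [N n [N n [N h]]] b]] b] b]
  [N [N [N n [N n [N [N n [N h]] b]]] b] b]
  [N [N [N n [N n [N n [N [N h] b]]]] b] b]
  [N [N n [N [N [N n [N n [N h]]] b] b]] b]
  [N [N n [N [N n [N [N n [N h]] b]] b]] b]

20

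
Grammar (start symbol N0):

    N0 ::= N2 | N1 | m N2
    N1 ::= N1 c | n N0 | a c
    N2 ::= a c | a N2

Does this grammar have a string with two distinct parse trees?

Ambiguous

Witness: a c

Derivation 1: N0 ⇒ N2 ⇒ a c
Derivation 2: N0 ⇒ N1 ⇒ a c

Two distinct leftmost derivations for the same string.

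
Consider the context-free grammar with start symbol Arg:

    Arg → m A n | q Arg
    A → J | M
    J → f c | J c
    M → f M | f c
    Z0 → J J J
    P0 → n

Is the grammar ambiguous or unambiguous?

Witness: m f c n

Derivation 1: Arg ⇒ m A n ⇒ m J n ⇒ m f c n
Derivation 2: Arg ⇒ m A n ⇒ m M n ⇒ m f c n

Two distinct leftmost derivations for the same string.

Ambiguous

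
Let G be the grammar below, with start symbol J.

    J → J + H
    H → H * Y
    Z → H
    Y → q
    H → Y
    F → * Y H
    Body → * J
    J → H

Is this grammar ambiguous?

(Body, Z, F are unreachable from J, so their rules don't affect L(J).) J → J + H | H  ;  H → H * Y | Y  — a left-associative chain with Y at the bottom. Each string factors uniquely by precedence.

Unambiguous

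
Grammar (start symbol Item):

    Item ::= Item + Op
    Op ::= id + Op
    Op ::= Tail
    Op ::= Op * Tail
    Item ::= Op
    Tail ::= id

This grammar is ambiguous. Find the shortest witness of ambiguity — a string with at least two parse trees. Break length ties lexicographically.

length 1: no string has ≥2 trees
length 3: id + id has 2 parse trees

Two derivations of id + id:
  Item ⇒ Item + Op ⇒ Op + Op ⇒ Tail + Op ⇒ id + Op ⇒ id + Tail ⇒ id + id
  Item ⇒ Op ⇒ id + Op ⇒ id + Tail ⇒ id + id

id + id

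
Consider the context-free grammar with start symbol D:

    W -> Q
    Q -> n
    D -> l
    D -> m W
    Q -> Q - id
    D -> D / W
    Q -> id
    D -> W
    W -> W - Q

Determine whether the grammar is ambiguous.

Witness: id - id

Derivation 1: D ⇒ W ⇒ Q ⇒ Q - id ⇒ id - id
Derivation 2: D ⇒ W ⇒ W - Q ⇒ Q - Q ⇒ id - Q ⇒ id - id

Two distinct leftmost derivations for the same string.

Ambiguous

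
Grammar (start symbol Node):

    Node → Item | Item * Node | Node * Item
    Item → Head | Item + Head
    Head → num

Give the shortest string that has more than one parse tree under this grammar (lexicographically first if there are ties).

num * num

length 1: no string has ≥2 trees
length 3: num * num has 2 parse trees

Two derivations of num * num:
  Node ⇒ Item * Node ⇒ Head * Node ⇒ num * Node ⇒ num * Item ⇒ num * Head ⇒ num * num
  Node ⇒ Node * Item ⇒ Item * Item ⇒ Head * Item ⇒ num * Item ⇒ num * Head ⇒ num * num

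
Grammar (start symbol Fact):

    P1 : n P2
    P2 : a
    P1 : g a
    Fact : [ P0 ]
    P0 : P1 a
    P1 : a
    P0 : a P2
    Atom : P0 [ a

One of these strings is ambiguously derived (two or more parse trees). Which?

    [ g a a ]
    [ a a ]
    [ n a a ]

[ a a ]

[ g a a ]: 1 tree
[ a a ]: 2 trees
[ n a a ]: 1 tree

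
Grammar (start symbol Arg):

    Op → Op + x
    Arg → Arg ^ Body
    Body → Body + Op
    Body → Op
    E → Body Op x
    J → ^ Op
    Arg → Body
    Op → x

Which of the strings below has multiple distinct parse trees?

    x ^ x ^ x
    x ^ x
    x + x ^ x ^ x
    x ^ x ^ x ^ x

x + x ^ x ^ x

x ^ x ^ x: 1 tree
x ^ x: 1 tree
x + x ^ x ^ x: 2 trees
x ^ x ^ x ^ x: 1 tree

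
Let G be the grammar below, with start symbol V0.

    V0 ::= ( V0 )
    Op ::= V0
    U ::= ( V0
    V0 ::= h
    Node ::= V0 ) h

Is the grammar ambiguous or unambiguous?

Only V0 is reachable from V0; ignoring the rest: L(V0) is { openⁿ atom closeⁿ : n ≥ 0 }. The bracket depth fixes n, and the derivation is forced at every step.

Unambiguous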